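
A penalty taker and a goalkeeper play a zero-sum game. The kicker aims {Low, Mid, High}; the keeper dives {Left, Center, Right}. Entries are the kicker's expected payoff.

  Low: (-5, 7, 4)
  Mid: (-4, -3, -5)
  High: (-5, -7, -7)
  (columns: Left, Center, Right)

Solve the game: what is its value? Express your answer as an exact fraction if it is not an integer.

Row minima: Low → -5, Mid → -5, High → -7; maximin = -5.
Column maxima: Left → -4, Center → 7, Right → 4; minimax = -4.
-5 ≠ -4, so there is no saddle point; optimal play is mixed.
High is strictly dominated by Mid, so the kicker never plays it.
With High eliminated, Center is strictly dominated by Left (it gives the kicker strictly more in every remaining row), so the keeper never plays it.
On the remaining 2×2 (Low, Mid vs Left, Right):
Let the kicker play Low with probability p. Expected payoff against Left: (-5)p + (-4)(1−p) = −p − 4; against Right: 4p + (-5)(1−p) = 9p − 5.
Setting these equal: −p − 4 = 9p − 5 ⇒ −10p = -1 ⇒ p = 1/10, and the value is (-1)·(1/10) − 4 = -41/10.
For the keeper: with q = P(Left), equating Low's and Mid's payoffs gives −9q + 4 = q − 5 ⇒ q = 9/10.

-41/10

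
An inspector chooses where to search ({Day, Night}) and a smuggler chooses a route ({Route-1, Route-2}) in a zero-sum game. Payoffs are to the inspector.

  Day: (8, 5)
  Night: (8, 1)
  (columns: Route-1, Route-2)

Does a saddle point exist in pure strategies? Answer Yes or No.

Row minima: Day → 5, Night → 1; maximin = 5.
Column maxima: Route-1 → 8, Route-2 → 5; minimax = 5.
maximin = minimax = 5, so a saddle point exists.

Yes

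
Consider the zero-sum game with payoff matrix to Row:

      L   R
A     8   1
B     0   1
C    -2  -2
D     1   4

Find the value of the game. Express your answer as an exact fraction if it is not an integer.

Row minima: A → 1, B → 0, C → -2, D → 1; maximin = 1.
Column maxima: L → 8, R → 4; minimax = 4.
1 ≠ 4, so there is no saddle point; optimal play is mixed.
B is strictly dominated by D, so Row never plays it.
C is strictly dominated by A, so Row never plays it.
On the remaining 2×2 (A, D vs L, R):
Let Row play A with probability p. Expected payoff against L: 8p + 1(1−p) = 7p + 1; against R: 1p + 4(1−p) = −3p + 4.
Setting these equal: 7p + 1 = −3p + 4 ⇒ 10p = 3 ⇒ p = 3/10, and the value is (7)·(3/10) + 1 = 31/10.
For Column: with q = P(L), equating A's and D's payoffs gives 7q + 1 = −3q + 4 ⇒ q = 3/10.

31/10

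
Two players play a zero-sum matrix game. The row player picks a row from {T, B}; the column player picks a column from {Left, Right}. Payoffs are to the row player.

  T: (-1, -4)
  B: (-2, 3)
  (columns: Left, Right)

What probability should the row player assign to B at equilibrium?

Row minima: T → -4, B → -2; maximin = -2.
Column maxima: Left → -1, Right → 3; minimax = -1.
-2 ≠ -1, so there is no saddle point; optimal play is mixed.
Let the row player play T with probability p. Expected payoff against Left: (-1)p + (-2)(1−p) = p − 2; against Right: (-4)p + 3(1−p) = −7p + 3.
Setting these equal: p − 2 = −7p + 3 ⇒ 8p = 5 ⇒ p = 5/8, and the value is (1)·(5/8) − 2 = -11/8.
For the column player: with q = P(Left), equating T's and B's payoffs gives 3q − 4 = −5q + 3 ⇒ q = 7/8.

3/8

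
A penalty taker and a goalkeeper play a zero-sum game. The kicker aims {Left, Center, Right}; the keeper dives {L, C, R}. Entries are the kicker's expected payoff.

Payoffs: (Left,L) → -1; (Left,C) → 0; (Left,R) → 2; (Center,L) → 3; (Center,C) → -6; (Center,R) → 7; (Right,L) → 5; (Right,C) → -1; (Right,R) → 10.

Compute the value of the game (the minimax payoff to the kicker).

-1/7

Row minima: Left → -1, Center → -6, Right → -1; maximin = -1.
Column maxima: L → 5, C → 0, R → 10; minimax = 0.
-1 ≠ 0, so there is no saddle point; optimal play is mixed.
Center is strictly dominated by Right, so the kicker never plays it.
R is strictly dominated by L (it gives the kicker strictly more in every row), so the keeper never plays it.
On the remaining 2×2 (Left, Right vs L, C):
Let the kicker play Left with probability p. Expected payoff against L: (-1)p + 5(1−p) = −6p + 5; against C: 0p + (-1)(1−p) = p − 1.
Setting these equal: −6p + 5 = p − 1 ⇒ −7p = -6 ⇒ p = 6/7, and the value is (-6)·(6/7) + 5 = -1/7.
For the keeper: with q = P(L), equating Left's and Right's payoffs gives −q = 6q − 1 ⇒ q = 1/7.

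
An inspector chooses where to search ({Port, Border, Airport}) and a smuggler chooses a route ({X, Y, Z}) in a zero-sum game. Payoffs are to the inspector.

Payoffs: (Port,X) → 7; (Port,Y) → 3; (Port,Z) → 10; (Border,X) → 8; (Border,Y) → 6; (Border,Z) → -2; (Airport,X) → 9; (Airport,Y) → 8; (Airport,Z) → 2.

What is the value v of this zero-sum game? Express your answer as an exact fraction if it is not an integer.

Row minima: Port → 3, Border → -2, Airport → 2; maximin = 3.
Column maxima: X → 9, Y → 8, Z → 10; minimax = 8.
3 ≠ 8, so there is no saddle point; optimal play is mixed.
Border is strictly dominated by Airport, so the inspector never plays it.
X is strictly dominated by Y (it gives the inspector strictly more in every row), so the smuggler never plays it.
On the remaining 2×2 (Port, Airport vs Y, Z):
Let the inspector play Port with probability p. Expected payoff against Y: 3p + 8(1−p) = −5p + 8; against Z: 10p + 2(1−p) = 8p + 2.
Setting these equal: −5p + 8 = 8p + 2 ⇒ −13p = -6 ⇒ p = 6/13, and the value is (-5)·(6/13) + 8 = 74/13.
For the smuggler: with q = P(Y), equating Port's and Airport's payoffs gives −7q + 10 = 6q + 2 ⇒ q = 8/13.

74/13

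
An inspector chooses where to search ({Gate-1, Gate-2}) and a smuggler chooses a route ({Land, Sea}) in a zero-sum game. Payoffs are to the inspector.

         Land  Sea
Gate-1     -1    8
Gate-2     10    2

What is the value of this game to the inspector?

82/17

Row minima: Gate-1 → -1, Gate-2 → 2; maximin = 2.
Column maxima: Land → 10, Sea → 8; minimax = 8.
2 ≠ 8, so there is no saddle point; optimal play is mixed.
Let the inspector play Gate-1 with probability p. Expected payoff against Land: (-1)p + 10(1−p) = −11p + 10; against Sea: 8p + 2(1−p) = 6p + 2.
Setting these equal: −11p + 10 = 6p + 2 ⇒ −17p = -8 ⇒ p = 8/17, and the value is (-11)·(8/17) + 10 = 82/17.
For the smuggler: with q = P(Land), equating Gate-1's and Gate-2's payoffs gives −9q + 8 = 8q + 2 ⇒ q = 6/17.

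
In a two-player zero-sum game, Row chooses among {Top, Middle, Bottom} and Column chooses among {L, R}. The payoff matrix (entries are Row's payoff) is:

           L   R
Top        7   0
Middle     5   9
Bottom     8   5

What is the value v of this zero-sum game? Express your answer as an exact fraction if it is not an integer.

Row minima: Top → 0, Middle → 5, Bottom → 5; maximin = 5.
Column maxima: L → 8, R → 9; minimax = 8.
5 ≠ 8, so there is no saddle point; optimal play is mixed.
Top is strictly dominated by Bottom, so Row never plays it.
On the remaining 2×2 (Middle, Bottom vs L, R):
Let Row play Middle with probability p. Expected payoff against L: 5p + 8(1−p) = −3p + 8; against R: 9p + 5(1−p) = 4p + 5.
Setting these equal: −3p + 8 = 4p + 5 ⇒ −7p = -3 ⇒ p = 3/7, and the value is (-3)·(3/7) + 8 = 47/7.
For Column: with q = P(L), equating Middle's and Bottom's payoffs gives −4q + 9 = 3q + 5 ⇒ q = 4/7.

47/7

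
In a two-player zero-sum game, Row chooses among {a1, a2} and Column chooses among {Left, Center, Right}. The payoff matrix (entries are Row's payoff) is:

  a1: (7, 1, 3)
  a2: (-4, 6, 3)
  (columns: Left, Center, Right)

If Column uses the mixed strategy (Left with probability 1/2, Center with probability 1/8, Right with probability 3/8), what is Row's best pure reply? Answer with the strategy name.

a1

Expected payoff of a1: (1/2)·7 + (1/8)·1 + (3/8)·3 = 19/4.
Expected payoff of a2: (1/2)·(-4) + (1/8)·6 + (3/8)·3 = -1/8.
The largest is 19/4, so Row's best response is a1.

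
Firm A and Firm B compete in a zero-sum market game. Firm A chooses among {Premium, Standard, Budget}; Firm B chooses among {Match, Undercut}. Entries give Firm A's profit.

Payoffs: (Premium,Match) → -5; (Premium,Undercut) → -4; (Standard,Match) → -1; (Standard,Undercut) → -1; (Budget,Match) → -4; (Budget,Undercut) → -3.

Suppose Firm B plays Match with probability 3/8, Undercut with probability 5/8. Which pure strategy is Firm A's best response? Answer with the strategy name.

Expected payoff of Premium: (3/8)·(-5) + (5/8)·(-4) = -35/8.
Expected payoff of Standard: (3/8)·(-1) + (5/8)·(-1) = -1.
Expected payoff of Budget: (3/8)·(-4) + (5/8)·(-3) = -27/8.
The largest is -1, so Firm A's best response is Standard.

Standard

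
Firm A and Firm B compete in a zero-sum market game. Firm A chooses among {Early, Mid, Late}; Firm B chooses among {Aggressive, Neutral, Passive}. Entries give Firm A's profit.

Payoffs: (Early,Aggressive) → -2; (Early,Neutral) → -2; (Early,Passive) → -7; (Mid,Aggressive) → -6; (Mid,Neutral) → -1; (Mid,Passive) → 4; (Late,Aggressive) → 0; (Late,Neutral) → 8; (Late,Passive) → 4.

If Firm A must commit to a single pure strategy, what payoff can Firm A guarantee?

Row minima: Early → -7, Mid → -6, Late → 0.
The best of these is 0.

0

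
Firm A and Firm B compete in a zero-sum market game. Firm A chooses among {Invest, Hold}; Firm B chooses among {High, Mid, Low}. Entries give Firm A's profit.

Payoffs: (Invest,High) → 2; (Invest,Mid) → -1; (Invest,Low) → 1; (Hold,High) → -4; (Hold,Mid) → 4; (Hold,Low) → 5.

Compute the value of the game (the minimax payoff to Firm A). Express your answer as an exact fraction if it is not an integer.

Row minima: Invest → -1, Hold → -4; maximin = -1.
Column maxima: High → 2, Mid → 4, Low → 5; minimax = 2.
-1 ≠ 2, so there is no saddle point; optimal play is mixed.
Low is strictly dominated by Mid (it gives Firm A strictly more in every row), so Firm B never plays it.
On the remaining 2×2 (Invest, Hold vs High, Mid):
Let Firm A play Invest with probability p. Expected payoff against High: 2p + (-4)(1−p) = 6p − 4; against Mid: (-1)p + 4(1−p) = −5p + 4.
Setting these equal: 6p − 4 = −5p + 4 ⇒ 11p = 8 ⇒ p = 8/11, and the value is (6)·(8/11) − 4 = 4/11.
For Firm B: with q = P(High), equating Invest's and Hold's payoffs gives 3q − 1 = −8q + 4 ⇒ q = 5/11.

4/11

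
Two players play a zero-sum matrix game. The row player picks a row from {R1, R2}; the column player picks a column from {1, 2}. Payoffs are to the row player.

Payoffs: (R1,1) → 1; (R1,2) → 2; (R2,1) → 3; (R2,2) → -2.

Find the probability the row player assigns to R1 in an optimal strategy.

5/6

Row minima: R1 → 1, R2 → -2; maximin = 1.
Column maxima: 1 → 3, 2 → 2; minimax = 2.
1 ≠ 2, so there is no saddle point; optimal play is mixed.
Let the row player play R1 with probability p. Expected payoff against 1: 1p + 3(1−p) = −2p + 3; against 2: 2p + (-2)(1−p) = 4p − 2.
Setting these equal: −2p + 3 = 4p − 2 ⇒ −6p = -5 ⇒ p = 5/6, and the value is (-2)·(5/6) + 3 = 4/3.
For the column player: with q = P(1), equating R1's and R2's payoffs gives −q + 2 = 5q − 2 ⇒ q = 2/3.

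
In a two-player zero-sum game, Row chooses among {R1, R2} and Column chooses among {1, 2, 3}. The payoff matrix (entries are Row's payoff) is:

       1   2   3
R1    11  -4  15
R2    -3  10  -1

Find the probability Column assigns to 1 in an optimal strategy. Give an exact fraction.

Row minima: R1 → -4, R2 → -3; maximin = -3.
Column maxima: 1 → 11, 2 → 10, 3 → 15; minimax = 10.
-3 ≠ 10, so there is no saddle point; optimal play is mixed.
3 is strictly dominated by 1 (it gives Row strictly more in every row), so Column never plays it.
On the remaining 2×2 (R1, R2 vs 1, 2):
Let Row play R1 with probability p. Expected payoff against 1: 11p + (-3)(1−p) = 14p − 3; against 2: (-4)p + 10(1−p) = −14p + 10.
Setting these equal: 14p − 3 = −14p + 10 ⇒ 28p = 13 ⇒ p = 13/28, and the value is (14)·(13/28) − 3 = 7/2.
For Column: with q = P(1), equating R1's and R2's payoffs gives 15q − 4 = −13q + 10 ⇒ q = 1/2.

1/2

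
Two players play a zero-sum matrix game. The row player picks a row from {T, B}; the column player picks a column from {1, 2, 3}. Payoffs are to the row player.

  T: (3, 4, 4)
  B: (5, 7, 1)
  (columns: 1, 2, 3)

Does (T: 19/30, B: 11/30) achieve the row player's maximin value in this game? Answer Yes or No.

Against 1 this mix gives (19/30)·3 + (11/30)·5 = 56/15.
Against 2 this mix gives (19/30)·4 + (11/30)·7 = 51/10.
Against 3 this mix gives (19/30)·4 + (11/30)·1 = 29/10.
The column player will play 3, holding the row player to 29/10. Shifting weight toward the row that does better against 3 would raise this floor (the equalizing mix achieves 17/5 against both 3 and 1), so the proposed strategy is not optimal.

No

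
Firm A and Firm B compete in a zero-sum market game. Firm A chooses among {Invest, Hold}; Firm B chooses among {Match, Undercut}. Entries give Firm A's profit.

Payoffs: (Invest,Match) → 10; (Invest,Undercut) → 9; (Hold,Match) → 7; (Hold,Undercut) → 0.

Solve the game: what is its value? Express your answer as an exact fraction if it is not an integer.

Row minima: Invest → 9, Hold → 0; maximin = 9.
Column maxima: Match → 10, Undercut → 9; minimax = 9.
Since maximin = minimax = 9, there is a saddle point and the value is 9.

9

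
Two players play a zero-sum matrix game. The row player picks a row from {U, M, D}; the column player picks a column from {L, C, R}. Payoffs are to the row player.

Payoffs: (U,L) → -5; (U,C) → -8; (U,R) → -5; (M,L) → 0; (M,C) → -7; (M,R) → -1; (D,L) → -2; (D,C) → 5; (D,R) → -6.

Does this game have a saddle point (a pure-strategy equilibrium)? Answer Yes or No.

Row minima: U → -8, M → -7, D → -6; maximin = -6.
Column maxima: L → 0, C → 5, R → -1; minimax = -1.
-6 ≠ -1, so no pure-strategy equilibrium exists.

No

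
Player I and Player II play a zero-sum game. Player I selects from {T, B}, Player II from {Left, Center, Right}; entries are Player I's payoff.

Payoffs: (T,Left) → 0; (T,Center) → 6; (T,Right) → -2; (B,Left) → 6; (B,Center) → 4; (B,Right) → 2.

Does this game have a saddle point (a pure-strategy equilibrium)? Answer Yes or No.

Yes

Row minima: T → -2, B → 2; maximin = 2.
Column maxima: Left → 6, Center → 6, Right → 2; minimax = 2.
maximin = minimax = 2, so a saddle point exists.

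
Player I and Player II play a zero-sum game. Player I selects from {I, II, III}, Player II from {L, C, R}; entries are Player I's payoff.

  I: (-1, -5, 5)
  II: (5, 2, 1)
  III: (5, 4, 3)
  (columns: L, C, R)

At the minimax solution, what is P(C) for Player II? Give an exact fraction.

Row minima: I → -5, II → 1, III → 3; maximin = 3.
Column maxima: L → 5, C → 4, R → 5; minimax = 4.
3 ≠ 4, so there is no saddle point; optimal play is mixed.
L is strictly dominated by C (it gives Player I strictly more in every row), so Player II never plays it.
With L eliminated, II is strictly dominated by III (III gives Player I strictly more in every remaining column), so Player I never plays it.
On the remaining 2×2 (I, III vs C, R):
Let Player I play I with probability p. Expected payoff against C: (-5)p + 4(1−p) = −9p + 4; against R: 5p + 3(1−p) = 2p + 3.
Setting these equal: −9p + 4 = 2p + 3 ⇒ −11p = -1 ⇒ p = 1/11, and the value is (-9)·(1/11) + 4 = 35/11.
For Player II: with q = P(C), equating I's and III's payoffs gives −10q + 5 = q + 3 ⇒ q = 2/11.

2/11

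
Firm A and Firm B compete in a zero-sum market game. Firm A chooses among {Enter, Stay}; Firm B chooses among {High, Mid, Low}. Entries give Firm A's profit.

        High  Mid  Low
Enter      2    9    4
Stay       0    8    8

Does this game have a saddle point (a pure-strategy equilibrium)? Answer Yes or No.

Yes

Row minima: Enter → 2, Stay → 0; maximin = 2.
Column maxima: High → 2, Mid → 9, Low → 8; minimax = 2.
maximin = minimax = 2, so a saddle point exists.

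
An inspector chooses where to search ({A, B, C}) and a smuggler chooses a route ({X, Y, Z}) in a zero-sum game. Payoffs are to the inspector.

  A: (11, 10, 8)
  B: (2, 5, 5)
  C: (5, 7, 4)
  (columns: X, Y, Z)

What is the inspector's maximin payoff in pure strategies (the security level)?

8

Row minima: A → 8, B → 2, C → 4.
The best of these is 8.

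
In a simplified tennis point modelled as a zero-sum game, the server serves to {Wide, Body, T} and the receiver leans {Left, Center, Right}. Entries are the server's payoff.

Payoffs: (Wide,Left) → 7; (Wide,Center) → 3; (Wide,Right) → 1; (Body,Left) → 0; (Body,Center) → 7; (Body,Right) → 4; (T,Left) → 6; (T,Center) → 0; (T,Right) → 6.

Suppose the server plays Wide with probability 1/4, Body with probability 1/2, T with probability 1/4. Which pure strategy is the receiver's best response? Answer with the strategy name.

Left

If the receiver plays Left, the server's expected payoff is (1/4)·7 + (1/2)·0 + (1/4)·6 = 13/4.
If the receiver plays Center, the server's expected payoff is (1/4)·3 + (1/2)·7 + (1/4)·0 = 17/4.
If the receiver plays Right, the server's expected payoff is (1/4)·1 + (1/2)·4 + (1/4)·6 = 15/4.
The receiver minimizes the server's payoff; the smallest is 13/4, so the best response is Left.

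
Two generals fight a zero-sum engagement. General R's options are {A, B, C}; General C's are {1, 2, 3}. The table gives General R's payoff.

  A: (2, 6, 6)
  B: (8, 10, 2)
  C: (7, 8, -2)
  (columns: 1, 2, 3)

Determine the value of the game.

Row minima: A → 2, B → 2, C → -2; maximin = 2.
Column maxima: 1 → 8, 2 → 10, 3 → 6; minimax = 6.
2 ≠ 6, so there is no saddle point; optimal play is mixed.
C is strictly dominated by B, so General R never plays it.
2 is strictly dominated by 1 (it gives General R strictly more in every row), so General C never plays it.
On the remaining 2×2 (A, B vs 1, 3):
Let General R play A with probability p. Expected payoff against 1: 2p + 8(1−p) = −6p + 8; against 3: 6p + 2(1−p) = 4p + 2.
Setting these equal: −6p + 8 = 4p + 2 ⇒ −10p = -6 ⇒ p = 3/5, and the value is (-6)·(3/5) + 8 = 22/5.
For General C: with q = P(1), equating A's and B's payoffs gives −4q + 6 = 6q + 2 ⇒ q = 2/5.

22/5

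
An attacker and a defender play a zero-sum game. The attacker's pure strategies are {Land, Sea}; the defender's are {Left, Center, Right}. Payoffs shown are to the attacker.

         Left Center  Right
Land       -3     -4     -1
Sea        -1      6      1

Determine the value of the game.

-1

Row minima: Land → -4, Sea → -1; maximin = -1.
Column maxima: Left → -1, Center → 6, Right → 1; minimax = -1.
Since maximin = minimax = -1, there is a saddle point and the value is -1.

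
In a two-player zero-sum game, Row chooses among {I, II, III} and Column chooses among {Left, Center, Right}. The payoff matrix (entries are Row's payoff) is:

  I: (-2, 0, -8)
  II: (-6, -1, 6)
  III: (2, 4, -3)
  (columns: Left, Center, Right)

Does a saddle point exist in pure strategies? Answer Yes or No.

No

Row minima: I → -8, II → -6, III → -3; maximin = -3.
Column maxima: Left → 2, Center → 4, Right → 6; minimax = 2.
-3 ≠ 2, so no pure-strategy equilibrium exists.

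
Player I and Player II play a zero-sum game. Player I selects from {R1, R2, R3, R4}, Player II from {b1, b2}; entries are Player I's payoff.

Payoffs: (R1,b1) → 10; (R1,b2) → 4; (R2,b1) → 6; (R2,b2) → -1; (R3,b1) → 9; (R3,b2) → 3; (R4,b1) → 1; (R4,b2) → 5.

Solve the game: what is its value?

23/5

Row minima: R1 → 4, R2 → -1, R3 → 3, R4 → 1; maximin = 4.
Column maxima: b1 → 10, b2 → 5; minimax = 5.
4 ≠ 5, so there is no saddle point; optimal play is mixed.
R2 is strictly dominated by R1, so Player I never plays it.
R3 is strictly dominated by R1, so Player I never plays it.
On the remaining 2×2 (R1, R4 vs b1, b2):
Let Player I play R1 with probability p. Expected payoff against b1: 10p + 1(1−p) = 9p + 1; against b2: 4p + 5(1−p) = −p + 5.
Setting these equal: 9p + 1 = −p + 5 ⇒ 10p = 4 ⇒ p = 2/5, and the value is (9)·(2/5) + 1 = 23/5.
For Player II: with q = P(b1), equating R1's and R4's payoffs gives 6q + 4 = −4q + 5 ⇒ q = 1/10.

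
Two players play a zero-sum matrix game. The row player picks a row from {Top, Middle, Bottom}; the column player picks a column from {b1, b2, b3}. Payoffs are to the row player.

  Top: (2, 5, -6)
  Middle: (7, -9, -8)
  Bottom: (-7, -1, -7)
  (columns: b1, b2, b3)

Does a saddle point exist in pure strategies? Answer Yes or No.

Yes

Row minima: Top → -6, Middle → -9, Bottom → -7; maximin = -6.
Column maxima: b1 → 7, b2 → 5, b3 → -6; minimax = -6.
maximin = minimax = -6, so a saddle point exists.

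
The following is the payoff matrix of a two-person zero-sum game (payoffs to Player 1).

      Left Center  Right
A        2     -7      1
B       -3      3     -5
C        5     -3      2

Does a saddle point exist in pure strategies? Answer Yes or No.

Row minima: A → -7, B → -5, C → -3; maximin = -3.
Column maxima: Left → 5, Center → 3, Right → 2; minimax = 2.
-3 ≠ 2, so no pure-strategy equilibrium exists.

No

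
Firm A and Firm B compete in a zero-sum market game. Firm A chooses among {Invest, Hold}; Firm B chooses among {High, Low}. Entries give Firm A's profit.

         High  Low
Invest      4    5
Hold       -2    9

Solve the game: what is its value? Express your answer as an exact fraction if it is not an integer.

Row minima: Invest → 4, Hold → -2; maximin = 4.
Column maxima: High → 4, Low → 9; minimax = 4.
Since maximin = minimax = 4, there is a saddle point and the value is 4.

4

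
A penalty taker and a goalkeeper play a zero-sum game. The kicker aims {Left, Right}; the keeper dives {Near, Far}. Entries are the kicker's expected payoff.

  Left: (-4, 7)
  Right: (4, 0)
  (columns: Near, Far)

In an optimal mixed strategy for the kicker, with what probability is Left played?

4/15

Row minima: Left → -4, Right → 0; maximin = 0.
Column maxima: Near → 4, Far → 7; minimax = 4.
0 ≠ 4, so there is no saddle point; optimal play is mixed.
Let the kicker play Left with probability p. Expected payoff against Near: (-4)p + 4(1−p) = −8p + 4; against Far: 7p + 0(1−p) = 7p.
Setting these equal: −8p + 4 = 7p ⇒ −15p = -4 ⇒ p = 4/15, and the value is (-8)·(4/15) + 4 = 28/15.
For the keeper: with q = P(Near), equating Left's and Right's payoffs gives −11q + 7 = 4q ⇒ q = 7/15.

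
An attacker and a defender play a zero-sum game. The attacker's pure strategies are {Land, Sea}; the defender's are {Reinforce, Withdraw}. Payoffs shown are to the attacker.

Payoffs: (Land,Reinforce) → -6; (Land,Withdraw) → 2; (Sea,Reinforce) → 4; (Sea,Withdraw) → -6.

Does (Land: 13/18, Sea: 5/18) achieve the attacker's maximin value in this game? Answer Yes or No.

Against Reinforce this mix gives (13/18)·(-6) + (5/18)·4 = -29/9.
Against Withdraw this mix gives (13/18)·2 + (5/18)·(-6) = -2/9.
The defender will play Reinforce, holding the attacker to -29/9. Shifting weight toward the row that does better against Reinforce would raise this floor (the equalizing mix achieves -14/9 against both Reinforce and Withdraw), so the proposed strategy is not optimal.

No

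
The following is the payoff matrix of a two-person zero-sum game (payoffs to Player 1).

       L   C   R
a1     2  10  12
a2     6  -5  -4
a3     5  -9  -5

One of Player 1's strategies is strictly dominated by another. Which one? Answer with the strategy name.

a3

a2 gives a strictly higher payoff than a3 against every column: 6 > 5, -5 > -9, -4 > -5.
So a3 is strictly dominated and Player 1 never plays it.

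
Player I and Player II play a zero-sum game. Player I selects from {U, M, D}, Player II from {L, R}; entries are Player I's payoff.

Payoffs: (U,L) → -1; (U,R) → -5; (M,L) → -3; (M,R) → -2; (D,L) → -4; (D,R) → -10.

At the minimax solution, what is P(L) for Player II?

3/5

Row minima: U → -5, M → -3, D → -10; maximin = -3.
Column maxima: L → -1, R → -2; minimax = -2.
-3 ≠ -2, so there is no saddle point; optimal play is mixed.
D is strictly dominated by U, so Player I never plays it.
On the remaining 2×2 (U, M vs L, R):
Let Player I play U with probability p. Expected payoff against L: (-1)p + (-3)(1−p) = 2p − 3; against R: (-5)p + (-2)(1−p) = −3p − 2.
Setting these equal: 2p − 3 = −3p − 2 ⇒ 5p = 1 ⇒ p = 1/5, and the value is (2)·(1/5) − 3 = -13/5.
For Player II: with q = P(L), equating U's and M's payoffs gives 4q − 5 = −q − 2 ⇒ q = 3/5.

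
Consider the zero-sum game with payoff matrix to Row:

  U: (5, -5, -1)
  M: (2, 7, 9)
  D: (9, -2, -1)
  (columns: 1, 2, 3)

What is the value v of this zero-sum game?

67/16

Row minima: U → -5, M → 2, D → -2; maximin = 2.
Column maxima: 1 → 9, 2 → 7, 3 → 9; minimax = 7.
2 ≠ 7, so there is no saddle point; optimal play is mixed.
3 is strictly dominated by 2 (it gives Row strictly more in every row), so Column never plays it.
With 3 eliminated, U is strictly dominated by D (D gives Row strictly more in every remaining column), so Row never plays it.
On the remaining 2×2 (M, D vs 1, 2):
Let Row play M with probability p. Expected payoff against 1: 2p + 9(1−p) = −7p + 9; against 2: 7p + (-2)(1−p) = 9p − 2.
Setting these equal: −7p + 9 = 9p − 2 ⇒ −16p = -11 ⇒ p = 11/16, and the value is (-7)·(11/16) + 9 = 67/16.
For Column: with q = P(1), equating M's and D's payoffs gives −5q + 7 = 11q − 2 ⇒ q = 9/16.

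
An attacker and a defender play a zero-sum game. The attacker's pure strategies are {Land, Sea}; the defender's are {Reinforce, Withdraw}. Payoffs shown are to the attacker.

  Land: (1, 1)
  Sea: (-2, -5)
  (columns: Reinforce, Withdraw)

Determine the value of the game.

Row minima: Land → 1, Sea → -5; maximin = 1.
Column maxima: Reinforce → 1, Withdraw → 1; minimax = 1.
Since maximin = minimax = 1, there is a saddle point and the value is 1.

1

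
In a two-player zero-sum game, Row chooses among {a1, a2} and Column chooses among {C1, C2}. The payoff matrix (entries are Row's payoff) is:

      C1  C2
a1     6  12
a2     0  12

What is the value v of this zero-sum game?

6

Row minima: a1 → 6, a2 → 0; maximin = 6.
Column maxima: C1 → 6, C2 → 12; minimax = 6.
Since maximin = minimax = 6, there is a saddle point and the value is 6.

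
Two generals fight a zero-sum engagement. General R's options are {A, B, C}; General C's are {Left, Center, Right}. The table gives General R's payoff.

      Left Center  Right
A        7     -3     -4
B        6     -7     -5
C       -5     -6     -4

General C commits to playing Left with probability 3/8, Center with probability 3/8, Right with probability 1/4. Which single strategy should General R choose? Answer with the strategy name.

Expected payoff of A: (3/8)·7 + (3/8)·(-3) + (1/4)·(-4) = 1/2.
Expected payoff of B: (3/8)·6 + (3/8)·(-7) + (1/4)·(-5) = -13/8.
Expected payoff of C: (3/8)·(-5) + (3/8)·(-6) + (1/4)·(-4) = -41/8.
The largest is 1/2, so General R's best response is A.

A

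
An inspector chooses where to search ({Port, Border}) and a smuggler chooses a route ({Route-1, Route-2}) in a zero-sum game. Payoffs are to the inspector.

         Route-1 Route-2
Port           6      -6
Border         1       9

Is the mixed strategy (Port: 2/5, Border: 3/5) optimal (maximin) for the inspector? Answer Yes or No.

Against Route-1 this mix gives (2/5)·6 + (3/5)·1 = 3.
Against Route-2 this mix gives (2/5)·(-6) + (3/5)·9 = 3.
All of the smuggler's active replies (Route-1, Route-2) yield 3, and no column does worse for the inspector. The mix makes the smuggler indifferent and guarantees 3, so it is optimal.

Yes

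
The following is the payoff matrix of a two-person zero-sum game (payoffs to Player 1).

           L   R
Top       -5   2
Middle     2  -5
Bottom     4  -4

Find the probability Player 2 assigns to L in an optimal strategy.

2/5

Row minima: Top → -5, Middle → -5, Bottom → -4; maximin = -4.
Column maxima: L → 4, R → 2; minimax = 2.
-4 ≠ 2, so there is no saddle point; optimal play is mixed.
Middle is strictly dominated by Bottom, so Player 1 never plays it.
On the remaining 2×2 (Top, Bottom vs L, R):
Let Player 1 play Top with probability p. Expected payoff against L: (-5)p + 4(1−p) = −9p + 4; against R: 2p + (-4)(1−p) = 6p − 4.
Setting these equal: −9p + 4 = 6p − 4 ⇒ −15p = -8 ⇒ p = 8/15, and the value is (-9)·(8/15) + 4 = -4/5.
For Player 2: with q = P(L), equating Top's and Bottom's payoffs gives −7q + 2 = 8q − 4 ⇒ q = 2/5.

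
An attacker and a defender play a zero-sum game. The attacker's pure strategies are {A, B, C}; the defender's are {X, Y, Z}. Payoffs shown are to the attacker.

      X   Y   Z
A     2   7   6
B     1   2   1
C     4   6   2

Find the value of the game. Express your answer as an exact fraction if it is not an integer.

Row minima: A → 2, B → 1, C → 2; maximin = 2.
Column maxima: X → 4, Y → 7, Z → 6; minimax = 4.
2 ≠ 4, so there is no saddle point; optimal play is mixed.
B is strictly dominated by A, so the attacker never plays it.
Y is strictly dominated by X (it gives the attacker strictly more in every row), so the defender never plays it.
On the remaining 2×2 (A, C vs X, Z):
Let the attacker play A with probability p. Expected payoff against X: 2p + 4(1−p) = −2p + 4; against Z: 6p + 2(1−p) = 4p + 2.
Setting these equal: −2p + 4 = 4p + 2 ⇒ −6p = -2 ⇒ p = 1/3, and the value is (-2)·(1/3) + 4 = 10/3.
For the defender: with q = P(X), equating A's and C's payoffs gives −4q + 6 = 2q + 2 ⇒ q = 2/3.

10/3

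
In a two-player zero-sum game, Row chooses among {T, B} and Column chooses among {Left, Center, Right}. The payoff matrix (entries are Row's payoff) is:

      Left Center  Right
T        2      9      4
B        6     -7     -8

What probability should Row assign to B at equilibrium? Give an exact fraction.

Row minima: T → 2, B → -8; maximin = 2.
Column maxima: Left → 6, Center → 9, Right → 4; minimax = 4.
2 ≠ 4, so there is no saddle point; optimal play is mixed.
Center is strictly dominated by Right (it gives Row strictly more in every row), so Column never plays it.
On the remaining 2×2 (T, B vs Left, Right):
Let Row play T with probability p. Expected payoff against Left: 2p + 6(1−p) = −4p + 6; against Right: 4p + (-8)(1−p) = 12p − 8.
Setting these equal: −4p + 6 = 12p − 8 ⇒ −16p = -14 ⇒ p = 7/8, and the value is (-4)·(7/8) + 6 = 5/2.
For Column: with q = P(Left), equating T's and B's payoffs gives −2q + 4 = 14q − 8 ⇒ q = 3/4.

1/8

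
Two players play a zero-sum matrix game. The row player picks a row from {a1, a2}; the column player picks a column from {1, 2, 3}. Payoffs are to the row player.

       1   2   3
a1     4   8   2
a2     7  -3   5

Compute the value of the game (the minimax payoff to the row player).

Row minima: a1 → 2, a2 → -3; maximin = 2.
Column maxima: 1 → 7, 2 → 8, 3 → 5; minimax = 5.
2 ≠ 5, so there is no saddle point; optimal play is mixed.
1 is strictly dominated by 3 (it gives the row player strictly more in every row), so the column player never plays it.
On the remaining 2×2 (a1, a2 vs 2, 3):
Let the row player play a1 with probability p. Expected payoff against 2: 8p + (-3)(1−p) = 11p − 3; against 3: 2p + 5(1−p) = −3p + 5.
Setting these equal: 11p − 3 = −3p + 5 ⇒ 14p = 8 ⇒ p = 4/7, and the value is (11)·(4/7) − 3 = 23/7.
For the column player: with q = P(2), equating a1's and a2's payoffs gives 6q + 2 = −8q + 5 ⇒ q = 3/14.

23/7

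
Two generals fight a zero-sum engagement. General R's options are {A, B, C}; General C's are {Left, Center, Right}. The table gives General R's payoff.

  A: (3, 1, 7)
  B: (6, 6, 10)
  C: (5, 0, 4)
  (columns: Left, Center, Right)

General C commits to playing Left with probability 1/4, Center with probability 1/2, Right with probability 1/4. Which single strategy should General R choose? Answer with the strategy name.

B

Expected payoff of A: (1/4)·3 + (1/2)·1 + (1/4)·7 = 3.
Expected payoff of B: (1/4)·6 + (1/2)·6 + (1/4)·10 = 7.
Expected payoff of C: (1/4)·5 + (1/2)·0 + (1/4)·4 = 9/4.
The largest is 7, so General R's best response is B.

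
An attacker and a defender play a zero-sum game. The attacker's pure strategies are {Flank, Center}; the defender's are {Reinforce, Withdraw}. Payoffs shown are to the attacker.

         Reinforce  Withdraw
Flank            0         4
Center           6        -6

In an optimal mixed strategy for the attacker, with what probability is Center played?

1/4

Row minima: Flank → 0, Center → -6; maximin = 0.
Column maxima: Reinforce → 6, Withdraw → 4; minimax = 4.
0 ≠ 4, so there is no saddle point; optimal play is mixed.
Let the attacker play Flank with probability p. Expected payoff against Reinforce: 0p + 6(1−p) = −6p + 6; against Withdraw: 4p + (-6)(1−p) = 10p − 6.
Setting these equal: −6p + 6 = 10p − 6 ⇒ −16p = -12 ⇒ p = 3/4, and the value is (-6)·(3/4) + 6 = 3/2.
For the defender: with q = P(Reinforce), equating Flank's and Center's payoffs gives −4q + 4 = 12q − 6 ⇒ q = 5/8.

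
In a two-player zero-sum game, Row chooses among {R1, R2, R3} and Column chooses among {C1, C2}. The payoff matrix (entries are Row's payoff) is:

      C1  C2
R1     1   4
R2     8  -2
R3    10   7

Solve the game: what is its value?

Row minima: R1 → 1, R2 → -2, R3 → 7; maximin = 7.
Column maxima: C1 → 10, C2 → 7; minimax = 7.
Since maximin = minimax = 7, there is a saddle point and the value is 7.

7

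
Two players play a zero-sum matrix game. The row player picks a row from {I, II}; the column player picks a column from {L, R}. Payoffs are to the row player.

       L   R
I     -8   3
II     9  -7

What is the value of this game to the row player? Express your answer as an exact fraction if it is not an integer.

Row minima: I → -8, II → -7; maximin = -7.
Column maxima: L → 9, R → 3; minimax = 3.
-7 ≠ 3, so there is no saddle point; optimal play is mixed.
Let the row player play I with probability p. Expected payoff against L: (-8)p + 9(1−p) = −17p + 9; against R: 3p + (-7)(1−p) = 10p − 7.
Setting these equal: −17p + 9 = 10p − 7 ⇒ −27p = -16 ⇒ p = 16/27, and the value is (-17)·(16/27) + 9 = -29/27.
For the column player: with q = P(L), equating I's and II's payoffs gives −11q + 3 = 16q − 7 ⇒ q = 10/27.

-29/27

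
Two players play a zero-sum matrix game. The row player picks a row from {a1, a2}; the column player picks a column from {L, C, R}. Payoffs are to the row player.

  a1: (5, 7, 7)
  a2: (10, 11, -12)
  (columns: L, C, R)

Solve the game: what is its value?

Row minima: a1 → 5, a2 → -12; maximin = 5.
Column maxima: L → 10, C → 11, R → 7; minimax = 7.
5 ≠ 7, so there is no saddle point; optimal play is mixed.
C is strictly dominated by L (it gives the row player strictly more in every row), so the column player never plays it.
On the remaining 2×2 (a1, a2 vs L, R):
Let the row player play a1 with probability p. Expected payoff against L: 5p + 10(1−p) = −5p + 10; against R: 7p + (-12)(1−p) = 19p − 12.
Setting these equal: −5p + 10 = 19p − 12 ⇒ −24p = -22 ⇒ p = 11/12, and the value is (-5)·(11/12) + 10 = 65/12.
For the column player: with q = P(L), equating a1's and a2's payoffs gives −2q + 7 = 22q − 12 ⇒ q = 19/24.

65/12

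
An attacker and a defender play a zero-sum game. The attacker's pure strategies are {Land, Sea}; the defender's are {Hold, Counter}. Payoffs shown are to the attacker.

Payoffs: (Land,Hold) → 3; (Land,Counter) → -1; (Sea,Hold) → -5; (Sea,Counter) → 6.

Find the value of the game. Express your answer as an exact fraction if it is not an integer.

Row minima: Land → -1, Sea → -5; maximin = -1.
Column maxima: Hold → 3, Counter → 6; minimax = 3.
-1 ≠ 3, so there is no saddle point; optimal play is mixed.
Let the attacker play Land with probability p. Expected payoff against Hold: 3p + (-5)(1−p) = 8p − 5; against Counter: (-1)p + 6(1−p) = −7p + 6.
Setting these equal: 8p − 5 = −7p + 6 ⇒ 15p = 11 ⇒ p = 11/15, and the value is (8)·(11/15) − 5 = 13/15.
For the defender: with q = P(Hold), equating Land's and Sea's payoffs gives 4q − 1 = −11q + 6 ⇒ q = 7/15.

13/15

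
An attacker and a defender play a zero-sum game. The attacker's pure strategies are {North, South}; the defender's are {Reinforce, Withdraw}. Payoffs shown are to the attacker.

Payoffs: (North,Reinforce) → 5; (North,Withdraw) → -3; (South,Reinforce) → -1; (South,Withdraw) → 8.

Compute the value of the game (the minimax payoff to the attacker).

37/17

Row minima: North → -3, South → -1; maximin = -1.
Column maxima: Reinforce → 5, Withdraw → 8; minimax = 5.
-1 ≠ 5, so there is no saddle point; optimal play is mixed.
Let the attacker play North with probability p. Expected payoff against Reinforce: 5p + (-1)(1−p) = 6p − 1; against Withdraw: (-3)p + 8(1−p) = −11p + 8.
Setting these equal: 6p − 1 = −11p + 8 ⇒ 17p = 9 ⇒ p = 9/17, and the value is (6)·(9/17) − 1 = 37/17.
For the defender: with q = P(Reinforce), equating North's and South's payoffs gives 8q − 3 = −9q + 8 ⇒ q = 11/17.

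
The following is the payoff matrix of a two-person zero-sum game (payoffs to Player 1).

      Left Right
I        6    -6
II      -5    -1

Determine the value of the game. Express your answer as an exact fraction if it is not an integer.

Row minima: I → -6, II → -5; maximin = -5.
Column maxima: Left → 6, Right → -1; minimax = -1.
-5 ≠ -1, so there is no saddle point; optimal play is mixed.
Let Player 1 play I with probability p. Expected payoff against Left: 6p + (-5)(1−p) = 11p − 5; against Right: (-6)p + (-1)(1−p) = −5p − 1.
Setting these equal: 11p − 5 = −5p − 1 ⇒ 16p = 4 ⇒ p = 1/4, and the value is (11)·(1/4) − 5 = -9/4.
For Player 2: with q = P(Left), equating I's and II's payoffs gives 12q − 6 = −4q − 1 ⇒ q = 5/16.

-9/4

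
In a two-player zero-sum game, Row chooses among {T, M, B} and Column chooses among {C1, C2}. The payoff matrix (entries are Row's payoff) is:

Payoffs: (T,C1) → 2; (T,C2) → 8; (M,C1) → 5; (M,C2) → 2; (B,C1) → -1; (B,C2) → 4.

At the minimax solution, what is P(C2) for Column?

Row minima: T → 2, M → 2, B → -1; maximin = 2.
Column maxima: C1 → 5, C2 → 8; minimax = 5.
2 ≠ 5, so there is no saddle point; optimal play is mixed.
B is strictly dominated by T, so Row never plays it.
On the remaining 2×2 (T, M vs C1, C2):
Let Row play T with probability p. Expected payoff against C1: 2p + 5(1−p) = −3p + 5; against C2: 8p + 2(1−p) = 6p + 2.
Setting these equal: −3p + 5 = 6p + 2 ⇒ −9p = -3 ⇒ p = 1/3, and the value is (-3)·(1/3) + 5 = 4.
For Column: with q = P(C1), equating T's and M's payoffs gives −6q + 8 = 3q + 2 ⇒ q = 2/3.

1/3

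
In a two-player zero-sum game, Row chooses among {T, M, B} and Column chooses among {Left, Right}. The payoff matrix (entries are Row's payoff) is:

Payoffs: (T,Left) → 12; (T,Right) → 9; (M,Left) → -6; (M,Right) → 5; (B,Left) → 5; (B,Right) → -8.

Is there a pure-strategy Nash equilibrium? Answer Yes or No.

Yes

Row minima: T → 9, M → -6, B → -8; maximin = 9.
Column maxima: Left → 12, Right → 9; minimax = 9.
maximin = minimax = 9, so a saddle point exists.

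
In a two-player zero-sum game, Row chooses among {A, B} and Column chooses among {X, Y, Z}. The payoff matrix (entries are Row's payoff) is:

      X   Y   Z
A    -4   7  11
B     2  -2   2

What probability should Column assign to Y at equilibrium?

2/5

Row minima: A → -4, B → -2; maximin = -2.
Column maxima: X → 2, Y → 7, Z → 11; minimax = 2.
-2 ≠ 2, so there is no saddle point; optimal play is mixed.
Z is strictly dominated by Y (it gives Row strictly more in every row), so Column never plays it.
On the remaining 2×2 (A, B vs X, Y):
Let Row play A with probability p. Expected payoff against X: (-4)p + 2(1−p) = −6p + 2; against Y: 7p + (-2)(1−p) = 9p − 2.
Setting these equal: −6p + 2 = 9p − 2 ⇒ −15p = -4 ⇒ p = 4/15, and the value is (-6)·(4/15) + 2 = 2/5.
For Column: with q = P(X), equating A's and B's payoffs gives −11q + 7 = 4q − 2 ⇒ q = 3/5.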